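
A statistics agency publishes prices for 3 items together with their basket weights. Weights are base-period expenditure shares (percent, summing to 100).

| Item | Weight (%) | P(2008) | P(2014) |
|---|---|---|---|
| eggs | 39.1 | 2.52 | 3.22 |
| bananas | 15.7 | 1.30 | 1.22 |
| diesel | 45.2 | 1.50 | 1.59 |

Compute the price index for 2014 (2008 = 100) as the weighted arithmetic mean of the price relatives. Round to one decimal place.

112.6

eggs: 39.1 × (3.22/2.52) = 39.1 × 1.277778 = 49.9611
bananas: 15.7 × (1.22/1.30) = 15.7 × 0.938462 = 14.7338
diesel: 45.2 × (1.59/1.50) = 45.2 × 1.060000 = 47.9120
Index = Σ wᵢ·(p₁ᵢ/p₀ᵢ) = 49.9611 + 14.7338 + 47.9120 = 112.6070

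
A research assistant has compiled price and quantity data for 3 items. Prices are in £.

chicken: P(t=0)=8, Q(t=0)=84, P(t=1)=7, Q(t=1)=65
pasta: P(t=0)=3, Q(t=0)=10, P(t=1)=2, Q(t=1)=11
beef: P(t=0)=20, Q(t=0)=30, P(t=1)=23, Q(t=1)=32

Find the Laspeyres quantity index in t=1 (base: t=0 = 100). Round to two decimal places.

Laspeyres quantity index uses base-period prices as weights.
ΣP(t=0)·Q(t=1) = 8×65 + 3×11 + 20×32 = 520 + 33 + 640 = 1193
ΣP(t=0)·Q(t=0) = 8×84 + 3×10 + 20×30 = 672 + 30 + 600 = 1302
Index = 1193 / 1302 × 100 = 91.6283

91.63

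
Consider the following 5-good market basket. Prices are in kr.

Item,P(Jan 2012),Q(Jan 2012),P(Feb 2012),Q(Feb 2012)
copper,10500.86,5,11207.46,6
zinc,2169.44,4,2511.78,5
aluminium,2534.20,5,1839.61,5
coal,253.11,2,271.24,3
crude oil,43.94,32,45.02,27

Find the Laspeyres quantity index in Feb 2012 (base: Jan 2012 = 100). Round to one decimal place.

116.8

Laspeyres quantity index uses base-period prices as weights.
ΣP(Jan 2012)·Q(Feb 2012) = 10500.86×6 + 2169.44×5 + 2534.20×5 + 253.11×3 + 43.94×27 = 63005.16 + 10847.2 + 12671 + 759.33 + 1186.38 = 88469.07
ΣP(Jan 2012)·Q(Jan 2012) = 10500.86×5 + 2169.44×4 + 2534.20×5 + 253.11×2 + 43.94×32 = 52504.3 + 8677.76 + 12671 + 506.22 + 1406.08 = 75765.36
Index = 88469.07 / 75765.36 × 100 = 116.7672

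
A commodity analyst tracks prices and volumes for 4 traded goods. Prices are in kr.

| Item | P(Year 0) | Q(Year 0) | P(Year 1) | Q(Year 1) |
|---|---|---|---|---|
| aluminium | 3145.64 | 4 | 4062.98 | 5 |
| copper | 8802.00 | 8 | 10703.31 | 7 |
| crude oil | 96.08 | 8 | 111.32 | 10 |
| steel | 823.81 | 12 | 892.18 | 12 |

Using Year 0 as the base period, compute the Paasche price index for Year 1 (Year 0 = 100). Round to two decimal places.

121.40

Paasche price index uses current-period quantities as weights.
ΣP(Year 1)·Q(Year 1) = 4062.98×5 + 10703.31×7 + 111.32×10 + 892.18×12 = 20314.9 + 74923.17 + 1113.2 + 10706.16 = 107057.43
ΣP(Year 0)·Q(Year 1) = 3145.64×5 + 8802.00×7 + 96.08×10 + 823.81×12 = 15728.2 + 61614 + 960.8 + 9885.72 = 88188.72
Index = 107057.43 / 88188.72 × 100 = 121.3958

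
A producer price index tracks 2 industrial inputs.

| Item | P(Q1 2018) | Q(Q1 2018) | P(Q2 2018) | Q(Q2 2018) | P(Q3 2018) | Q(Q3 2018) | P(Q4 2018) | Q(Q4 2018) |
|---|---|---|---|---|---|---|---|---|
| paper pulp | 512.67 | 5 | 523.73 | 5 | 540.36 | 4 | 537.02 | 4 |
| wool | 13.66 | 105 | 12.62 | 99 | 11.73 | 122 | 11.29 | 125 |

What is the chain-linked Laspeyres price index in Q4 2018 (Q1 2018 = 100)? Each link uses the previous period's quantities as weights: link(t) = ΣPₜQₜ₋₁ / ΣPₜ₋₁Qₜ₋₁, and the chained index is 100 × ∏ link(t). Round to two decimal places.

Link Q1 2018→Q2 2018:
ΣP(Q2 2018)Q(Q1 2018) = 523.73×5 + 12.62×105 = 2618.65 + 1325.1 = 3943.75
ΣP(Q1 2018)Q(Q1 2018) = 512.67×5 + 13.66×105 = 2563.35 + 1434.3 = 3997.65
link = 3943.75/3997.65 = 0.986517
Link Q2 2018→Q3 2018:
ΣP(Q3 2018)Q(Q2 2018) = 540.36×5 + 11.73×99 = 2701.8 + 1161.27 = 3863.07
ΣP(Q2 2018)Q(Q2 2018) = 523.73×5 + 12.62×99 = 2618.65 + 1249.38 = 3868.03
link = 3863.07/3868.03 = 0.998718
Link Q3 2018→Q4 2018:
ΣP(Q4 2018)Q(Q3 2018) = 537.02×4 + 11.29×122 = 2148.08 + 1377.38 = 3525.46
ΣP(Q3 2018)Q(Q3 2018) = 540.36×4 + 11.73×122 = 2161.44 + 1431.06 = 3592.5
link = 3525.46/3592.5 = 0.981339
Chained index = 100 × 0.986517 × 0.998718 × 0.981339 = 96.6866

96.69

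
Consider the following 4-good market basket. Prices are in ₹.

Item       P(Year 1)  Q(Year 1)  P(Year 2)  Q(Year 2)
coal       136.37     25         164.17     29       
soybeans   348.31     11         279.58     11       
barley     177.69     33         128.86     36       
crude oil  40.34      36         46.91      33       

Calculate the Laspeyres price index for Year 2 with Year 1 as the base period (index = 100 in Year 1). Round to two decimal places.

90.14

Laspeyres price index uses base-period quantities as weights.
ΣP(Year 2)·Q(Year 1) = 164.17×25 + 279.58×11 + 128.86×33 + 46.91×36 = 4104.25 + 3075.38 + 4252.38 + 1688.76 = 13120.77
ΣP(Year 1)·Q(Year 1) = 136.37×25 + 348.31×11 + 177.69×33 + 40.34×36 = 3409.25 + 3831.41 + 5863.77 + 1452.24 = 14556.67
Index = 13120.77 / 14556.67 × 100 = 90.1358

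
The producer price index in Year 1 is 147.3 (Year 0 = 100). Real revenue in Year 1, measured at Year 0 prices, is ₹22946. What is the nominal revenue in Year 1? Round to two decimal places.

33799.46

Nominal = Real × (Index/100) = 22946 × (147.3/100)
        = 22946 × 1.473 = 33799.4580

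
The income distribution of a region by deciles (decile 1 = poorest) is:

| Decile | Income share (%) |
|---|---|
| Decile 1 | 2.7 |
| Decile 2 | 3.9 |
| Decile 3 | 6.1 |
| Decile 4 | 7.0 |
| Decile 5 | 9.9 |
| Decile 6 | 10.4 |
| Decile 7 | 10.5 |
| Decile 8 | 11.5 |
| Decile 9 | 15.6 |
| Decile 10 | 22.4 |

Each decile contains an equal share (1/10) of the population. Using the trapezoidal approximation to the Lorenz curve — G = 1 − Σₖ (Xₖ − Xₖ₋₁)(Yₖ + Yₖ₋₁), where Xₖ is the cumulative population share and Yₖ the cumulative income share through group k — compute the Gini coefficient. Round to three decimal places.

Cumulative income shares Yₖ: 0.0270, 0.0660, 0.1270, 0.1970, 0.2960, 0.4000, 0.5050, 0.6200, 0.7760, 1.0000
Σ (Xₖ−Xₖ₋₁)(Yₖ+Yₖ₋₁) = (1/10)(0.0270+0.0000) + (1/10)(0.0660+0.0270) + (1/10)(0.1270+0.0660) + (1/10)(0.1970+0.1270) + (1/10)(0.2960+0.1970) + (1/10)(0.4000+0.2960) + (1/10)(0.5050+0.4000) + (1/10)(0.6200+0.5050) + (1/10)(0.7760+0.6200) + (1/10)(1.0000+0.7760)
  = 0.0027 + 0.0093 + 0.0193 + 0.0324 + 0.0493 + 0.0696 + 0.0905 + 0.1125 + 0.1396 + 0.1776 = 0.7028
G = 1 − 0.7028 = 0.2972

0.297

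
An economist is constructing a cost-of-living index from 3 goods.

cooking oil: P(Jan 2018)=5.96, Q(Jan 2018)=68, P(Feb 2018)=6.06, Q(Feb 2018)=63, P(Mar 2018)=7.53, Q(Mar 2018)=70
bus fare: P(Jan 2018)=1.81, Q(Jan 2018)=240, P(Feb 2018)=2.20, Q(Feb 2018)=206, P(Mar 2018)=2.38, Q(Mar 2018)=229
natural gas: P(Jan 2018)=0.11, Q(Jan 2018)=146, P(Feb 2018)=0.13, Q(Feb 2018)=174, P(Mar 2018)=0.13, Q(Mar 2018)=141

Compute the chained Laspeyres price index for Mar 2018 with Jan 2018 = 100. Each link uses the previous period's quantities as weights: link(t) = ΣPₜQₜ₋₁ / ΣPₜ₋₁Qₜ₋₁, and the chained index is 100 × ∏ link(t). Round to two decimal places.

129.02

Link Jan 2018→Feb 2018:
ΣP(Feb 2018)Q(Jan 2018) = 6.06×68 + 2.20×240 + 0.13×146 = 412.08 + 528 + 18.98 = 959.06
ΣP(Jan 2018)Q(Jan 2018) = 5.96×68 + 1.81×240 + 0.11×146 = 405.28 + 434.4 + 16.06 = 855.74
link = 959.06/855.74 = 1.120738
Link Feb 2018→Mar 2018:
ΣP(Mar 2018)Q(Feb 2018) = 7.53×63 + 2.38×206 + 0.13×174 = 474.39 + 490.28 + 22.62 = 987.29
ΣP(Feb 2018)Q(Feb 2018) = 6.06×63 + 2.20×206 + 0.13×174 = 381.78 + 453.2 + 22.62 = 857.6
link = 987.29/857.6 = 1.151224
Chained index = 100 × 1.120738 × 1.151224 = 129.0220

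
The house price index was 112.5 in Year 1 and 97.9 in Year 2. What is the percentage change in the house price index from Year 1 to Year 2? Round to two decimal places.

-12.98%

Change = (97.9 − 112.5) / 112.5 × 100
       = -14.6 / 112.5 × 100 = -12.9778%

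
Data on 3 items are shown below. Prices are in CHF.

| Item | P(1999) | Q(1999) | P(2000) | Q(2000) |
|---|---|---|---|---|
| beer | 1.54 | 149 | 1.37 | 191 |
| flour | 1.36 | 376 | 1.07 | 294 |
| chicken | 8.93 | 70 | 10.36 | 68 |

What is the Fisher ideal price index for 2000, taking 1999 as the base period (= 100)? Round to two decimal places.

Laspeyres component (base-period weights):
ΣP(2000)Q(1999) = 1.37×149 + 1.07×376 + 10.36×70 = 204.13 + 402.32 + 725.2 = 1331.65
ΣP(1999)Q(1999) = 1.54×149 + 1.36×376 + 8.93×70 = 229.46 + 511.36 + 625.1 = 1365.92
L = 1331.65 / 1365.92 × 100 = 97.4911
Paasche component (current-period weights):
ΣP(2000)Q(2000) = 1.37×191 + 1.07×294 + 10.36×68 = 261.67 + 314.58 + 704.48 = 1280.73
ΣP(1999)Q(2000) = 1.54×191 + 1.36×294 + 8.93×68 = 294.14 + 399.84 + 607.24 = 1301.22
P = 1280.73 / 1301.22 × 100 = 98.4253
Fisher = √(L × P) = √(97.4911 × 98.4253) = 97.9571

97.96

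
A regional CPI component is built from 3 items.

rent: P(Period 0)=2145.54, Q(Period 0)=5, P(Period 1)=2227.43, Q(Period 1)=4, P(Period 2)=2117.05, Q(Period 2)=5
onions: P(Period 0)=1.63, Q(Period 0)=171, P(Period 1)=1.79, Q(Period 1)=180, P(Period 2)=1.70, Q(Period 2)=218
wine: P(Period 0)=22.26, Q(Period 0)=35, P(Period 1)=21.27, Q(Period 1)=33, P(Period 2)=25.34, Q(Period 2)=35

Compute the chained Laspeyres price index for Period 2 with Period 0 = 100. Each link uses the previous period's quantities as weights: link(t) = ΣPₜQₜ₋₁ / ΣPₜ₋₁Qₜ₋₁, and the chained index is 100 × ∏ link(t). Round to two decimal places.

100.05

Link Period 0→Period 1:
ΣP(Period 1)Q(Period 0) = 2227.43×5 + 1.79×171 + 21.27×35 = 11137.15 + 306.09 + 744.45 = 12187.69
ΣP(Period 0)Q(Period 0) = 2145.54×5 + 1.63×171 + 22.26×35 = 10727.7 + 278.73 + 779.1 = 11785.53
link = 12187.69/11785.53 = 1.034123
Link Period 1→Period 2:
ΣP(Period 2)Q(Period 1) = 2117.05×4 + 1.70×180 + 25.34×33 = 8468.2 + 306 + 836.22 = 9610.42
ΣP(Period 1)Q(Period 1) = 2227.43×4 + 1.79×180 + 21.27×33 = 8909.72 + 322.2 + 701.91 = 9933.83
link = 9610.42/9933.83 = 0.967444
Chained index = 100 × 1.034123 × 0.967444 = 100.0456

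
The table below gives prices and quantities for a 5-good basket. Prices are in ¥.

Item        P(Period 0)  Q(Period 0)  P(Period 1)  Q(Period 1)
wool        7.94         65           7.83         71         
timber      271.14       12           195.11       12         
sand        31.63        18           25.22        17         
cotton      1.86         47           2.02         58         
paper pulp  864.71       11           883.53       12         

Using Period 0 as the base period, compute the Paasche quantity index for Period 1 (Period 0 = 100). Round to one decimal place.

Paasche quantity index uses current-period prices as weights.
ΣP(Period 1)·Q(Period 1) = 7.83×71 + 195.11×12 + 25.22×17 + 2.02×58 + 883.53×12 = 555.93 + 2341.32 + 428.74 + 117.16 + 10602.36 = 14045.51
ΣP(Period 1)·Q(Period 0) = 7.83×65 + 195.11×12 + 25.22×18 + 2.02×47 + 883.53×11 = 508.95 + 2341.32 + 453.96 + 94.94 + 9718.83 = 13118
Index = 14045.51 / 13118 × 100 = 107.0705

107.1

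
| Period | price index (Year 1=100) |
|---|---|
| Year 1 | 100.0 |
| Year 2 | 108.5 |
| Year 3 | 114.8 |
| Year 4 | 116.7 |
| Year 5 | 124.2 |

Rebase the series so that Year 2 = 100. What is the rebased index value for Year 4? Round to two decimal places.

Rebased(Year 4) = 116.7 / 108.5 × 100 = 107.5576

107.56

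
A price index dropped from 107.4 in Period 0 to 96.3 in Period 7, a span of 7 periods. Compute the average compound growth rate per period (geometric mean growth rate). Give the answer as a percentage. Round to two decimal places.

Growth factor = (96.3/107.4)^(1/7) = (0.896648)^(1/7) = 0.984536
Growth rate = 0.984536 − 1 = -0.015464 = -1.5464%

-1.55%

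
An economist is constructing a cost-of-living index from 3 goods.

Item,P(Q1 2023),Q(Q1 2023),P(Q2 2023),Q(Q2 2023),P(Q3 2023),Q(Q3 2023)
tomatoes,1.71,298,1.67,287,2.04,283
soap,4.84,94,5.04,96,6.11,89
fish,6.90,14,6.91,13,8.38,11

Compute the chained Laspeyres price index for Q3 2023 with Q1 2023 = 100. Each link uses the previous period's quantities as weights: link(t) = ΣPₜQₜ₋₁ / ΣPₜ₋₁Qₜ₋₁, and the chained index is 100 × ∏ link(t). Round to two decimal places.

Link Q1 2023→Q2 2023:
ΣP(Q2 2023)Q(Q1 2023) = 1.67×298 + 5.04×94 + 6.91×14 = 497.66 + 473.76 + 96.74 = 1068.16
ΣP(Q1 2023)Q(Q1 2023) = 1.71×298 + 4.84×94 + 6.90×14 = 509.58 + 454.96 + 96.6 = 1061.14
link = 1068.16/1061.14 = 1.006616
Link Q2 2023→Q3 2023:
ΣP(Q3 2023)Q(Q2 2023) = 2.04×287 + 6.11×96 + 8.38×13 = 585.48 + 586.56 + 108.94 = 1280.98
ΣP(Q2 2023)Q(Q2 2023) = 1.67×287 + 5.04×96 + 6.91×13 = 479.29 + 483.84 + 89.83 = 1052.96
link = 1280.98/1052.96 = 1.216551
Chained index = 100 × 1.006616 × 1.216551 = 122.4600

122.46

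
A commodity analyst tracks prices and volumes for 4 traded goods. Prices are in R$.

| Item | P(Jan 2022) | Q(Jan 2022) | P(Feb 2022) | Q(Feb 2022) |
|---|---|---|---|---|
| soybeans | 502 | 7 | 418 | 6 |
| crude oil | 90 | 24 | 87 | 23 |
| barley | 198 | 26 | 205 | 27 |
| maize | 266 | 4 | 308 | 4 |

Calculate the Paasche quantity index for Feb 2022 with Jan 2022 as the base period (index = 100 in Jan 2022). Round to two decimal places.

97.41

Paasche quantity index uses current-period prices as weights.
ΣP(Feb 2022)·Q(Feb 2022) = 418×6 + 87×23 + 205×27 + 308×4 = 2508 + 2001 + 5535 + 1232 = 11276
ΣP(Feb 2022)·Q(Jan 2022) = 418×7 + 87×24 + 205×26 + 308×4 = 2926 + 2088 + 5330 + 1232 = 11576
Index = 11276 / 11576 × 100 = 97.4084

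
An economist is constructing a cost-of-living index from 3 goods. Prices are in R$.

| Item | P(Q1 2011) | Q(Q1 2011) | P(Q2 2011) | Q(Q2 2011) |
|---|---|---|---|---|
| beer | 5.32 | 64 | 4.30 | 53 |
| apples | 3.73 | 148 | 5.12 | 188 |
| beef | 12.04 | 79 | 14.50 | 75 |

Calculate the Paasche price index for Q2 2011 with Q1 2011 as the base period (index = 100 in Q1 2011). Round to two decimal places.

Paasche price index uses current-period quantities as weights.
ΣP(Q2 2011)·Q(Q2 2011) = 4.30×53 + 5.12×188 + 14.50×75 = 227.9 + 962.56 + 1087.5 = 2277.96
ΣP(Q1 2011)·Q(Q2 2011) = 5.32×53 + 3.73×188 + 12.04×75 = 281.96 + 701.24 + 903 = 1886.2
Index = 2277.96 / 1886.2 × 100 = 120.7698

120.77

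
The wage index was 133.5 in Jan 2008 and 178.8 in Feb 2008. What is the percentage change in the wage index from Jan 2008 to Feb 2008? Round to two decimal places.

Change = (178.8 − 133.5) / 133.5 × 100
       = 45.3 / 133.5 × 100 = 33.9326%

33.93%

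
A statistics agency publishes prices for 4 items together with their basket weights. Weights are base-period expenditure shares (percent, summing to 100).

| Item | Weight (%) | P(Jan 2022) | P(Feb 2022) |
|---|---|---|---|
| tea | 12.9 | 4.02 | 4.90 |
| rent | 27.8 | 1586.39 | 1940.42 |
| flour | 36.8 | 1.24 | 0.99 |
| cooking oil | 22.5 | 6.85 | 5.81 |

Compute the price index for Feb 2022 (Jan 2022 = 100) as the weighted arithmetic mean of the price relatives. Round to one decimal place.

98.2

tea: 12.9 × (4.90/4.02) = 12.9 × 1.218905 = 15.7239
rent: 27.8 × (1940.42/1586.39) = 27.8 × 1.223167 = 34.0040
flour: 36.8 × (0.99/1.24) = 36.8 × 0.798387 = 29.3806
cooking oil: 22.5 × (5.81/6.85) = 22.5 × 0.848175 = 19.0839
Index = Σ wᵢ·(p₁ᵢ/p₀ᵢ) = 15.7239 + 34.0040 + 29.3806 + 19.0839 = 98.1925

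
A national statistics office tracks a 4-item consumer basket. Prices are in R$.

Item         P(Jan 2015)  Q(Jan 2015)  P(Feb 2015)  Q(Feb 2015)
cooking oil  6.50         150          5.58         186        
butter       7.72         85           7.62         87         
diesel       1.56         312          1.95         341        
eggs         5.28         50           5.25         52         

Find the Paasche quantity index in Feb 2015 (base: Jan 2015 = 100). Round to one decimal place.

Paasche quantity index uses current-period prices as weights.
ΣP(Feb 2015)·Q(Feb 2015) = 5.58×186 + 7.62×87 + 1.95×341 + 5.25×52 = 1037.88 + 662.94 + 664.95 + 273 = 2638.77
ΣP(Feb 2015)·Q(Jan 2015) = 5.58×150 + 7.62×85 + 1.95×312 + 5.25×50 = 837 + 647.7 + 608.4 + 262.5 = 2355.6
Index = 2638.77 / 2355.6 × 100 = 112.0211

112.0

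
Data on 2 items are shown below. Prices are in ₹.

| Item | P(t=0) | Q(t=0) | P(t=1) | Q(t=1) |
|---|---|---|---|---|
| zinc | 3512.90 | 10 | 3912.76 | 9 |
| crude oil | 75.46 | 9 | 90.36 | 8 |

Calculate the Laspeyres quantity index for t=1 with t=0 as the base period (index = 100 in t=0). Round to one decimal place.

Laspeyres quantity index uses base-period prices as weights.
ΣP(t=0)·Q(t=1) = 3512.90×9 + 75.46×8 = 31616.1 + 603.68 = 32219.78
ΣP(t=0)·Q(t=0) = 3512.90×10 + 75.46×9 = 35129 + 679.14 = 35808.14
Index = 32219.78 / 35808.14 × 100 = 89.9789

90.0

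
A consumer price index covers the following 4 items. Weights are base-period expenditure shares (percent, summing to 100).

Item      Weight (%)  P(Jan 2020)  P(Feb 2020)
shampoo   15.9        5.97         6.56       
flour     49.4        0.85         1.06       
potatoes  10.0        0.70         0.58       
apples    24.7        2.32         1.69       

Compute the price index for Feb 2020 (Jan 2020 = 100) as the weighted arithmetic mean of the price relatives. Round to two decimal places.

105.35

shampoo: 15.9 × (6.56/5.97) = 15.9 × 1.098827 = 17.4714
flour: 49.4 × (1.06/0.85) = 49.4 × 1.247059 = 61.6047
potatoes: 10.0 × (0.58/0.70) = 10.0 × 0.828571 = 8.2857
apples: 24.7 × (1.69/2.32) = 24.7 × 0.728448 = 17.9927
Index = Σ wᵢ·(p₁ᵢ/p₀ᵢ) = 17.4714 + 61.6047 + 8.2857 + 17.9927 = 105.3544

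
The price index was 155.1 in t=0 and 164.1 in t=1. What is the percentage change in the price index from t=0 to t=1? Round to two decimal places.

5.80%

Change = (164.1 − 155.1) / 155.1 × 100
       = 9.0 / 155.1 × 100 = 5.8027%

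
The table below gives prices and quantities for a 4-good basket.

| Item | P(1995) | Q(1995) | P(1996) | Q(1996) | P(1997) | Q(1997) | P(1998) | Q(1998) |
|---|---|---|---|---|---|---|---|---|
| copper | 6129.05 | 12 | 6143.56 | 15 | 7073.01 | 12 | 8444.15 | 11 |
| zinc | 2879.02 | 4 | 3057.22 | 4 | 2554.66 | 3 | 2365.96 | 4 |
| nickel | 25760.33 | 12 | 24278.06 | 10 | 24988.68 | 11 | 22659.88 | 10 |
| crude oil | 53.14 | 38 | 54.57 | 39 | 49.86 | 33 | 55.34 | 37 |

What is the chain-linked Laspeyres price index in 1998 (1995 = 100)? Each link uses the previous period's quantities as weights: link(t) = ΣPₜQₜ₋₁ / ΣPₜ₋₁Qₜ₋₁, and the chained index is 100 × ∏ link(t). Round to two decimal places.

Link 1995→1996:
ΣP(1996)Q(1995) = 6143.56×12 + 3057.22×4 + 24278.06×12 + 54.57×38 = 73722.72 + 12228.88 + 291336.72 + 2073.66 = 379361.98
ΣP(1995)Q(1995) = 6129.05×12 + 2879.02×4 + 25760.33×12 + 53.14×38 = 73548.6 + 11516.08 + 309123.96 + 2019.32 = 396207.96
link = 379361.98/396207.96 = 0.957482
Link 1996→1997:
ΣP(1997)Q(1996) = 7073.01×15 + 2554.66×4 + 24988.68×10 + 49.86×39 = 106095.15 + 10218.64 + 249886.8 + 1944.54 = 368145.13
ΣP(1996)Q(1996) = 6143.56×15 + 3057.22×4 + 24278.06×10 + 54.57×39 = 92153.4 + 12228.88 + 242780.6 + 2128.23 = 349291.11
link = 368145.13/349291.11 = 1.053978
Link 1997→1998:
ΣP(1998)Q(1997) = 8444.15×12 + 2365.96×3 + 22659.88×11 + 55.34×33 = 101329.8 + 7097.88 + 249258.68 + 1826.22 = 359512.58
ΣP(1997)Q(1997) = 7073.01×12 + 2554.66×3 + 24988.68×11 + 49.86×33 = 84876.12 + 7663.98 + 274875.48 + 1645.38 = 369060.96
link = 359512.58/369060.96 = 0.974128
Chained index = 100 × 0.957482 × 1.053978 × 0.974128 = 98.3056

98.31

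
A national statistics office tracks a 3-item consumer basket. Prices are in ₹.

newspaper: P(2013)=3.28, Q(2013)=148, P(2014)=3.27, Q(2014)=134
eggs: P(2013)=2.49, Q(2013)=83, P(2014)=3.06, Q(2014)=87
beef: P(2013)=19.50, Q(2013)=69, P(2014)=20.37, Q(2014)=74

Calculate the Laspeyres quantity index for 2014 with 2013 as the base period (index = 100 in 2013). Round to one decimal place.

Laspeyres quantity index uses base-period prices as weights.
ΣP(2013)·Q(2014) = 3.28×134 + 2.49×87 + 19.50×74 = 439.52 + 216.63 + 1443 = 2099.15
ΣP(2013)·Q(2013) = 3.28×148 + 2.49×83 + 19.50×69 = 485.44 + 206.67 + 1345.5 = 2037.61
Index = 2099.15 / 2037.61 × 100 = 103.0202

103.0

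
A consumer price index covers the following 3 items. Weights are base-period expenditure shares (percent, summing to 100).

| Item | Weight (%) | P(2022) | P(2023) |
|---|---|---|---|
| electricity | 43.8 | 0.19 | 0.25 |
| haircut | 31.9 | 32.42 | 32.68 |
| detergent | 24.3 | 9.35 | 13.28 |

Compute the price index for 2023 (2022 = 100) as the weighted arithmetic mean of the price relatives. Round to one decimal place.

electricity: 43.8 × (0.25/0.19) = 43.8 × 1.315789 = 57.6316
haircut: 31.9 × (32.68/32.42) = 31.9 × 1.008020 = 32.1558
detergent: 24.3 × (13.28/9.35) = 24.3 × 1.420321 = 34.5138
Index = Σ wᵢ·(p₁ᵢ/p₀ᵢ) = 57.6316 + 32.1558 + 34.5138 = 124.3012

124.3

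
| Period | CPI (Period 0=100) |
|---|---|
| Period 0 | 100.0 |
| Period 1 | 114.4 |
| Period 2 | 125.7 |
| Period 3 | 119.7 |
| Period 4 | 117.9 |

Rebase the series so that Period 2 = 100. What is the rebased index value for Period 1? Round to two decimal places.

Rebased(Period 1) = 114.4 / 125.7 × 100 = 91.0103

91.01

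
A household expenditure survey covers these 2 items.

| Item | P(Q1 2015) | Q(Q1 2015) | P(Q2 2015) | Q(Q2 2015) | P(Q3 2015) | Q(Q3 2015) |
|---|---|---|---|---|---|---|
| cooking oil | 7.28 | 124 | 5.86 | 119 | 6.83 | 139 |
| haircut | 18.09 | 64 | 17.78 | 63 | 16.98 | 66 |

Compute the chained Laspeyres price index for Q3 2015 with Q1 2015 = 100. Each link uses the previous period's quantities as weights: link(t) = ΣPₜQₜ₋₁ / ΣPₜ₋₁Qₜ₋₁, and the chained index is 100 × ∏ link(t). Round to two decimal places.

93.73

Link Q1 2015→Q2 2015:
ΣP(Q2 2015)Q(Q1 2015) = 5.86×124 + 17.78×64 = 726.64 + 1137.92 = 1864.56
ΣP(Q1 2015)Q(Q1 2015) = 7.28×124 + 18.09×64 = 902.72 + 1157.76 = 2060.48
link = 1864.56/2060.48 = 0.904915
Link Q2 2015→Q3 2015:
ΣP(Q3 2015)Q(Q2 2015) = 6.83×119 + 16.98×63 = 812.77 + 1069.74 = 1882.51
ΣP(Q2 2015)Q(Q2 2015) = 5.86×119 + 17.78×63 = 697.34 + 1120.14 = 1817.48
link = 1882.51/1817.48 = 1.035780
Chained index = 100 × 0.904915 × 1.035780 = 93.7294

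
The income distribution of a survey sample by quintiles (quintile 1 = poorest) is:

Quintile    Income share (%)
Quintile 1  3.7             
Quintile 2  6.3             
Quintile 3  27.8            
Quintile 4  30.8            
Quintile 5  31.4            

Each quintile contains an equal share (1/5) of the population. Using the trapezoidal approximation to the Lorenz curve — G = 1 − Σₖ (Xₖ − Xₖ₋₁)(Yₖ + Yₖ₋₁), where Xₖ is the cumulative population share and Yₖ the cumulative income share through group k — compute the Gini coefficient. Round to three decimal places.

Cumulative income shares Yₖ: 0.0370, 0.1000, 0.3780, 0.6860, 1.0000
Σ (Xₖ−Xₖ₋₁)(Yₖ+Yₖ₋₁) = (1/5)(0.0370+0.0000) + (1/5)(0.1000+0.0370) + (1/5)(0.3780+0.1000) + (1/5)(0.6860+0.3780) + (1/5)(1.0000+0.6860)
  = 0.0074 + 0.0274 + 0.0956 + 0.2128 + 0.3372 = 0.6804
G = 1 − 0.6804 = 0.3196

0.320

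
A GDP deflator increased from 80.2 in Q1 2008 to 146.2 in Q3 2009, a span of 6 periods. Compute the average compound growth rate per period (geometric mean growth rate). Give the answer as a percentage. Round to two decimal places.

Growth factor = (146.2/80.2)^(1/6) = (1.822943)^(1/6) = 1.105254
Growth rate = 1.105254 − 1 = 0.105254 = 10.5254%

10.53%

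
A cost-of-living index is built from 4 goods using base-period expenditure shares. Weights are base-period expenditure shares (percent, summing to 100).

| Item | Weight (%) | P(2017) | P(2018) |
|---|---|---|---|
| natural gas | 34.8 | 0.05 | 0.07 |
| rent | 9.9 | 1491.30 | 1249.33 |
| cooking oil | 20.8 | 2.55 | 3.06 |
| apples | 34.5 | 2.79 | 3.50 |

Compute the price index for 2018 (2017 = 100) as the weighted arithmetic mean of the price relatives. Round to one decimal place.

natural gas: 34.8 × (0.07/0.05) = 34.8 × 1.400000 = 48.7200
rent: 9.9 × (1249.33/1491.30) = 9.9 × 0.837746 = 8.2937
cooking oil: 20.8 × (3.06/2.55) = 20.8 × 1.200000 = 24.9600
apples: 34.5 × (3.50/2.79) = 34.5 × 1.254480 = 43.2796
Index = Σ wᵢ·(p₁ᵢ/p₀ᵢ) = 48.7200 + 8.2937 + 24.9600 + 43.2796 = 125.2533

125.3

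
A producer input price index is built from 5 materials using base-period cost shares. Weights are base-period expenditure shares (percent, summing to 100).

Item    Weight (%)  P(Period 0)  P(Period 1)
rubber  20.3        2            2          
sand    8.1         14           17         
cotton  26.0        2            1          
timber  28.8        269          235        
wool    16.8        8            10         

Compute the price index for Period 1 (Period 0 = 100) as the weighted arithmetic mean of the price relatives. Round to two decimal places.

89.30

rubber: 20.3 × (2/2) = 20.3 × 1.000000 = 20.3000
sand: 8.1 × (17/14) = 8.1 × 1.214286 = 9.8357
cotton: 26.0 × (1/2) = 26.0 × 0.500000 = 13.0000
timber: 28.8 × (235/269) = 28.8 × 0.873606 = 25.1599
wool: 16.8 × (10/8) = 16.8 × 1.250000 = 21.0000
Index = Σ wᵢ·(p₁ᵢ/p₀ᵢ) = 20.3000 + 9.8357 + 13.0000 + 25.1599 + 21.0000 = 89.2956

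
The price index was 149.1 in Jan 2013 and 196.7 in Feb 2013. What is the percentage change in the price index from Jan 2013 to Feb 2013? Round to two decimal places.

31.92%

Change = (196.7 − 149.1) / 149.1 × 100
       = 47.6 / 149.1 × 100 = 31.9249%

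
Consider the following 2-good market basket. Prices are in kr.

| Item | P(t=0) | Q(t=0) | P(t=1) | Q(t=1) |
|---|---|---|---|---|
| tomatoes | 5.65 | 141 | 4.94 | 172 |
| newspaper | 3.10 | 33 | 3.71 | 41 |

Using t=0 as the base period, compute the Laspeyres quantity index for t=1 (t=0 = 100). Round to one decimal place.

Laspeyres quantity index uses base-period prices as weights.
ΣP(t=0)·Q(t=1) = 5.65×172 + 3.10×41 = 971.8 + 127.1 = 1098.9
ΣP(t=0)·Q(t=0) = 5.65×141 + 3.10×33 = 796.65 + 102.3 = 898.95
Index = 1098.9 / 898.95 × 100 = 122.2426

122.2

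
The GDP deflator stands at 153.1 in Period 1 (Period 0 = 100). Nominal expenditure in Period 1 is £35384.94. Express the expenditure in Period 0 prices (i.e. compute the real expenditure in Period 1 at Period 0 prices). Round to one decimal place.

23112.3

Real = Nominal ÷ (Index/100) = 35384.94 ÷ (153.1/100)
     = 35384.94 ÷ 1.531 = 23112.3057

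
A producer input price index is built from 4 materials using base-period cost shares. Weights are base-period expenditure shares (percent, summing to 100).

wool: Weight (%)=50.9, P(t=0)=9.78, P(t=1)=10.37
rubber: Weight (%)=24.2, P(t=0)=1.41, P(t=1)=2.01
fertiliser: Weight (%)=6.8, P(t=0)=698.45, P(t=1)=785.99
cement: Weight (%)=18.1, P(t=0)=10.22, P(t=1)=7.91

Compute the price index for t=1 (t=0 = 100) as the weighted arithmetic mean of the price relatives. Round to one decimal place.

wool: 50.9 × (10.37/9.78) = 50.9 × 1.060327 = 53.9707
rubber: 24.2 × (2.01/1.41) = 24.2 × 1.425532 = 34.4979
fertiliser: 6.8 × (785.99/698.45) = 6.8 × 1.125335 = 7.6523
cement: 18.1 × (7.91/10.22) = 18.1 × 0.773973 = 14.0089
Index = Σ wᵢ·(p₁ᵢ/p₀ᵢ) = 53.9707 + 34.4979 + 7.6523 + 14.0089 = 110.1297

110.1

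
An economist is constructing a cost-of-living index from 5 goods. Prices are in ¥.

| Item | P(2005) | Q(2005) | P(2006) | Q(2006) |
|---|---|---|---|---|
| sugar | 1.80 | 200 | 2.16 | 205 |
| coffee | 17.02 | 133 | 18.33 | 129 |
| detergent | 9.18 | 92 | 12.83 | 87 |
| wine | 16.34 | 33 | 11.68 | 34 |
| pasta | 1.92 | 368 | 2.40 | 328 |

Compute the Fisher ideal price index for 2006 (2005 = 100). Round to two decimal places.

112.56

Laspeyres component (base-period weights):
ΣP(2006)Q(2005) = 2.16×200 + 18.33×133 + 12.83×92 + 11.68×33 + 2.40×368 = 432 + 2437.89 + 1180.36 + 385.44 + 883.2 = 5318.89
ΣP(2005)Q(2005) = 1.80×200 + 17.02×133 + 9.18×92 + 16.34×33 + 1.92×368 = 360 + 2263.66 + 844.56 + 539.22 + 706.56 = 4714
L = 5318.89 / 4714 × 100 = 112.8318
Paasche component (current-period weights):
ΣP(2006)Q(2006) = 2.16×205 + 18.33×129 + 12.83×87 + 11.68×34 + 2.40×328 = 442.8 + 2364.57 + 1116.21 + 397.12 + 787.2 = 5107.9
ΣP(2005)Q(2006) = 1.80×205 + 17.02×129 + 9.18×87 + 16.34×34 + 1.92×328 = 369 + 2195.58 + 798.66 + 555.56 + 629.76 = 4548.56
P = 5107.9 / 4548.56 × 100 = 112.2971
Fisher = √(L × P) = √(112.8318 × 112.2971) = 112.5641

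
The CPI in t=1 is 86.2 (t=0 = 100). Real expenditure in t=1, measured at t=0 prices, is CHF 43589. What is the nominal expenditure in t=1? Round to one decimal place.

37573.7

Nominal = Real × (Index/100) = 43589 × (86.2/100)
        = 43589 × 0.862 = 37573.7180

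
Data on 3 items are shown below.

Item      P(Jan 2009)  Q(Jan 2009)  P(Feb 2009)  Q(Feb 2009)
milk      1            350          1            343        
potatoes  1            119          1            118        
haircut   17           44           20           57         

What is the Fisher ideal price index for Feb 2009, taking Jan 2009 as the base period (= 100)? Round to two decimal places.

111.40

Laspeyres component (base-period weights):
ΣP(Feb 2009)Q(Jan 2009) = 1×350 + 1×119 + 20×44 = 350 + 119 + 880 = 1349
ΣP(Jan 2009)Q(Jan 2009) = 1×350 + 1×119 + 17×44 = 350 + 119 + 748 = 1217
L = 1349 / 1217 × 100 = 110.8463
Paasche component (current-period weights):
ΣP(Feb 2009)Q(Feb 2009) = 1×343 + 1×118 + 20×57 = 343 + 118 + 1140 = 1601
ΣP(Jan 2009)Q(Feb 2009) = 1×343 + 1×118 + 17×57 = 343 + 118 + 969 = 1430
P = 1601 / 1430 × 100 = 111.9580
Fisher = √(L × P) = √(110.8463 × 111.9580) = 111.4008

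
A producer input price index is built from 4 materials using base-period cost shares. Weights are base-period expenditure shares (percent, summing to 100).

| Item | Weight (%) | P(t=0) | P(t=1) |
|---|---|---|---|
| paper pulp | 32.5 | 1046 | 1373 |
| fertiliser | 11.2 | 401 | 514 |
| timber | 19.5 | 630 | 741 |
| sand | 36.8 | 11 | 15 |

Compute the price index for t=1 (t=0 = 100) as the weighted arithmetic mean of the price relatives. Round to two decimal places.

130.13

paper pulp: 32.5 × (1373/1046) = 32.5 × 1.312620 = 42.6601
fertiliser: 11.2 × (514/401) = 11.2 × 1.281796 = 14.3561
timber: 19.5 × (741/630) = 19.5 × 1.176190 = 22.9357
sand: 36.8 × (15/11) = 36.8 × 1.363636 = 50.1818
Index = Σ wᵢ·(p₁ᵢ/p₀ᵢ) = 42.6601 + 14.3561 + 22.9357 + 50.1818 = 130.1338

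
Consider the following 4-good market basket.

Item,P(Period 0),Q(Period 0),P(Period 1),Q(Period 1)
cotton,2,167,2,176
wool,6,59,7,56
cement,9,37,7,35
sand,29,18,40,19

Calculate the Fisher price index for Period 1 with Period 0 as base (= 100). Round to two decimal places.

Laspeyres component (base-period weights):
ΣP(Period 1)Q(Period 0) = 2×167 + 7×59 + 7×37 + 40×18 = 334 + 413 + 259 + 720 = 1726
ΣP(Period 0)Q(Period 0) = 2×167 + 6×59 + 9×37 + 29×18 = 334 + 354 + 333 + 522 = 1543
L = 1726 / 1543 × 100 = 111.8600
Paasche component (current-period weights):
ΣP(Period 1)Q(Period 1) = 2×176 + 7×56 + 7×35 + 40×19 = 352 + 392 + 245 + 760 = 1749
ΣP(Period 0)Q(Period 1) = 2×176 + 6×56 + 9×35 + 29×19 = 352 + 336 + 315 + 551 = 1554
P = 1749 / 1554 × 100 = 112.5483
Fisher = √(L × P) = √(111.8600 × 112.5483) = 112.2036

112.20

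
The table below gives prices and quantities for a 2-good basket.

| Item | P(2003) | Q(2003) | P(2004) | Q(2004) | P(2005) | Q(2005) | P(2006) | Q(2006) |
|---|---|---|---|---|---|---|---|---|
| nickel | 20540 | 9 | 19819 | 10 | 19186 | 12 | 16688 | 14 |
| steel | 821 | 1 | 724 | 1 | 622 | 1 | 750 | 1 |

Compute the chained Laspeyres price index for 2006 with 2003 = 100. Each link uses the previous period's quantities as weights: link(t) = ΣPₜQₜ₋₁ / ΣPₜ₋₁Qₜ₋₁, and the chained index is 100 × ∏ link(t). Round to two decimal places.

Link 2003→2004:
ΣP(2004)Q(2003) = 19819×9 + 724×1 = 178371 + 724 = 179095
ΣP(2003)Q(2003) = 20540×9 + 821×1 = 184860 + 821 = 185681
link = 179095/185681 = 0.964531
Link 2004→2005:
ΣP(2005)Q(2004) = 19186×10 + 622×1 = 191860 + 622 = 192482
ΣP(2004)Q(2004) = 19819×10 + 724×1 = 198190 + 724 = 198914
link = 192482/198914 = 0.967664
Link 2005→2006:
ΣP(2006)Q(2005) = 16688×12 + 750×1 = 200256 + 750 = 201006
ΣP(2005)Q(2005) = 19186×12 + 622×1 = 230232 + 622 = 230854
link = 201006/230854 = 0.870706
Chained index = 100 × 0.964531 × 0.967664 × 0.870706 = 81.2667

81.27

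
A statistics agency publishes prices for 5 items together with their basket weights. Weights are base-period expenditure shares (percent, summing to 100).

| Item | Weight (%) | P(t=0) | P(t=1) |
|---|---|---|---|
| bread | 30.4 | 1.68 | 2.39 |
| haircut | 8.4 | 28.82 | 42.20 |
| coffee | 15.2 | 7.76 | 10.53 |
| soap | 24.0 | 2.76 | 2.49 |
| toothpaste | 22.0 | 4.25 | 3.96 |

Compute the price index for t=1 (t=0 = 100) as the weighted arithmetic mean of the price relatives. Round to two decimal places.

bread: 30.4 × (2.39/1.68) = 30.4 × 1.422619 = 43.2476
haircut: 8.4 × (42.20/28.82) = 8.4 × 1.464261 = 12.2998
coffee: 15.2 × (10.53/7.76) = 15.2 × 1.356959 = 20.6258
soap: 24.0 × (2.49/2.76) = 24.0 × 0.902174 = 21.6522
toothpaste: 22.0 × (3.96/4.25) = 22.0 × 0.931765 = 20.4988
Index = Σ wᵢ·(p₁ᵢ/p₀ᵢ) = 43.2476 + 12.2998 + 20.6258 + 21.6522 + 20.4988 = 118.3242

118.32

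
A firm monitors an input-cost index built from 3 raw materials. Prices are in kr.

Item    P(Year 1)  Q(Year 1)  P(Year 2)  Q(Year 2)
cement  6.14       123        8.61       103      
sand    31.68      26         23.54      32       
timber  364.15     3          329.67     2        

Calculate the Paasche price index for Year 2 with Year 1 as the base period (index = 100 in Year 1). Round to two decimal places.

96.84

Paasche price index uses current-period quantities as weights.
ΣP(Year 2)·Q(Year 2) = 8.61×103 + 23.54×32 + 329.67×2 = 886.83 + 753.28 + 659.34 = 2299.45
ΣP(Year 1)·Q(Year 2) = 6.14×103 + 31.68×32 + 364.15×2 = 632.42 + 1013.76 + 728.3 = 2374.48
Index = 2299.45 / 2374.48 × 100 = 96.8402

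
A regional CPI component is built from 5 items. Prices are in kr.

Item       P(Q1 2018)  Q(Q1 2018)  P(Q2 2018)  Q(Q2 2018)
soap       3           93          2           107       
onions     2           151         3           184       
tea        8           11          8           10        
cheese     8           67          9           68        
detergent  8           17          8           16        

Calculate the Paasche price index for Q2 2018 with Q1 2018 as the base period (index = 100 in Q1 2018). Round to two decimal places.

110.06

Paasche price index uses current-period quantities as weights.
ΣP(Q2 2018)·Q(Q2 2018) = 2×107 + 3×184 + 8×10 + 9×68 + 8×16 = 214 + 552 + 80 + 612 + 128 = 1586
ΣP(Q1 2018)·Q(Q2 2018) = 3×107 + 2×184 + 8×10 + 8×68 + 8×16 = 321 + 368 + 80 + 544 + 128 = 1441
Index = 1586 / 1441 × 100 = 110.0625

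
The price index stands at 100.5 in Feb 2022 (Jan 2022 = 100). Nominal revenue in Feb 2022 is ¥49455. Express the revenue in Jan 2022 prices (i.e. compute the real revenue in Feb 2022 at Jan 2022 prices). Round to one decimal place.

Real = Nominal ÷ (Index/100) = 49455 ÷ (100.5/100)
     = 49455 ÷ 1.005 = 49208.9552

49209.0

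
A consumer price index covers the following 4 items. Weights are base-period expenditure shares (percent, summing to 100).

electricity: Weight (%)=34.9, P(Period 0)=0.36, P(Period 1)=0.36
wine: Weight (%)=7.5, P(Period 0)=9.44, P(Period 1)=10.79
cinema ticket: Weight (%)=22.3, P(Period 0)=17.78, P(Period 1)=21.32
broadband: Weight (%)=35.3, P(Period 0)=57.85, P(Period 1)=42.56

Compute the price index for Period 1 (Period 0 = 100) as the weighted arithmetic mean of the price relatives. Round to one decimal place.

electricity: 34.9 × (0.36/0.36) = 34.9 × 1.000000 = 34.9000
wine: 7.5 × (10.79/9.44) = 7.5 × 1.143008 = 8.5726
cinema ticket: 22.3 × (21.32/17.78) = 22.3 × 1.199100 = 26.7399
broadband: 35.3 × (42.56/57.85) = 35.3 × 0.735696 = 25.9701
Index = Σ wᵢ·(p₁ᵢ/p₀ᵢ) = 34.9000 + 8.5726 + 26.7399 + 25.9701 = 96.1826

96.2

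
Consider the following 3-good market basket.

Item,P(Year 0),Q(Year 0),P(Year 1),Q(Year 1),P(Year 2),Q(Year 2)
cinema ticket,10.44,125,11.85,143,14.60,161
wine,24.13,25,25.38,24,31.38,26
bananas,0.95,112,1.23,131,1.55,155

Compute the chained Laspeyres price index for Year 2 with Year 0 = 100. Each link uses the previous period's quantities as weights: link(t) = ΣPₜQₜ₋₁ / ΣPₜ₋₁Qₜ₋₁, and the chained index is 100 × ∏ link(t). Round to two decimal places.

Link Year 0→Year 1:
ΣP(Year 1)Q(Year 0) = 11.85×125 + 25.38×25 + 1.23×112 = 1481.25 + 634.5 + 137.76 = 2253.51
ΣP(Year 0)Q(Year 0) = 10.44×125 + 24.13×25 + 0.95×112 = 1305 + 603.25 + 106.4 = 2014.65
link = 2253.51/2014.65 = 1.118562
Link Year 1→Year 2:
ΣP(Year 2)Q(Year 1) = 14.60×143 + 31.38×24 + 1.55×131 = 2087.8 + 753.12 + 203.05 = 3043.97
ΣP(Year 1)Q(Year 1) = 11.85×143 + 25.38×24 + 1.23×131 = 1694.55 + 609.12 + 161.13 = 2464.8
link = 3043.97/2464.8 = 1.234976
Chained index = 100 × 1.118562 × 1.234976 = 138.1397

138.14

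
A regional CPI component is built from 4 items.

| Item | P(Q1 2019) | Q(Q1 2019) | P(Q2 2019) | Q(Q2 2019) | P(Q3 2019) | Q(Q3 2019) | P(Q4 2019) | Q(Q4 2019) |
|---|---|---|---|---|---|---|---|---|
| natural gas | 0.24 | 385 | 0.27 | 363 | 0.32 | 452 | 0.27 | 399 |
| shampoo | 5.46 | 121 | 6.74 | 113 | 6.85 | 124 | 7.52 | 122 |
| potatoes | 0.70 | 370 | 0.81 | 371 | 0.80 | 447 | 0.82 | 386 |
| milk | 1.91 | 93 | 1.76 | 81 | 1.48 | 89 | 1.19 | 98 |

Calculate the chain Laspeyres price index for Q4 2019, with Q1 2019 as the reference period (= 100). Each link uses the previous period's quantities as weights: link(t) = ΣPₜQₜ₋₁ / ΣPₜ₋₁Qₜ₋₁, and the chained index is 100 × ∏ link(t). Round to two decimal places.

Link Q1 2019→Q2 2019:
ΣP(Q2 2019)Q(Q1 2019) = 0.27×385 + 6.74×121 + 0.81×370 + 1.76×93 = 103.95 + 815.54 + 299.7 + 163.68 = 1382.87
ΣP(Q1 2019)Q(Q1 2019) = 0.24×385 + 5.46×121 + 0.70×370 + 1.91×93 = 92.4 + 660.66 + 259 + 177.63 = 1189.69
link = 1382.87/1189.69 = 1.162378
Link Q2 2019→Q3 2019:
ΣP(Q3 2019)Q(Q2 2019) = 0.32×363 + 6.85×113 + 0.80×371 + 1.48×81 = 116.16 + 774.05 + 296.8 + 119.88 = 1306.89
ΣP(Q2 2019)Q(Q2 2019) = 0.27×363 + 6.74×113 + 0.81×371 + 1.76×81 = 98.01 + 761.62 + 300.51 + 142.56 = 1302.7
link = 1306.89/1302.7 = 1.003216
Link Q3 2019→Q4 2019:
ΣP(Q4 2019)Q(Q3 2019) = 0.27×452 + 7.52×124 + 0.82×447 + 1.19×89 = 122.04 + 932.48 + 366.54 + 105.91 = 1526.97
ΣP(Q3 2019)Q(Q3 2019) = 0.32×452 + 6.85×124 + 0.80×447 + 1.48×89 = 144.64 + 849.4 + 357.6 + 131.72 = 1483.36
link = 1526.97/1483.36 = 1.029399
Chained index = 100 × 1.162378 × 1.003216 × 1.029399 = 120.0400

120.04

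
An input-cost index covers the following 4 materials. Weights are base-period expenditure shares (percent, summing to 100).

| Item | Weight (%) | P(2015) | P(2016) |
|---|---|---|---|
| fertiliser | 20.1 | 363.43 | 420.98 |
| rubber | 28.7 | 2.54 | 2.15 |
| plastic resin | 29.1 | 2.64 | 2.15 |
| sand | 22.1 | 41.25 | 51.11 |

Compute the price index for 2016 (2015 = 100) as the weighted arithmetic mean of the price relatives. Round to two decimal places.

fertiliser: 20.1 × (420.98/363.43) = 20.1 × 1.158352 = 23.2829
rubber: 28.7 × (2.15/2.54) = 28.7 × 0.846457 = 24.2933
plastic resin: 29.1 × (2.15/2.64) = 29.1 × 0.814394 = 23.6989
sand: 22.1 × (51.11/41.25) = 22.1 × 1.239030 = 27.3826
Index = Σ wᵢ·(p₁ᵢ/p₀ᵢ) = 23.2829 + 24.2933 + 23.6989 + 27.3826 = 98.6576

98.66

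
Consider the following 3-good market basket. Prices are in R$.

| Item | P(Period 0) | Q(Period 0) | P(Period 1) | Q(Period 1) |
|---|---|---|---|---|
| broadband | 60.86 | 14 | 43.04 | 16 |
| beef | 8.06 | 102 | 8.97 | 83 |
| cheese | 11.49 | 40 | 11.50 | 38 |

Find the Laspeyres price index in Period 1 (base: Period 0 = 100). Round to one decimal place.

Laspeyres price index uses base-period quantities as weights.
ΣP(Period 1)·Q(Period 0) = 43.04×14 + 8.97×102 + 11.50×40 = 602.56 + 914.94 + 460 = 1977.5
ΣP(Period 0)·Q(Period 0) = 60.86×14 + 8.06×102 + 11.49×40 = 852.04 + 822.12 + 459.6 = 2133.76
Index = 1977.5 / 2133.76 × 100 = 92.6768

92.7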